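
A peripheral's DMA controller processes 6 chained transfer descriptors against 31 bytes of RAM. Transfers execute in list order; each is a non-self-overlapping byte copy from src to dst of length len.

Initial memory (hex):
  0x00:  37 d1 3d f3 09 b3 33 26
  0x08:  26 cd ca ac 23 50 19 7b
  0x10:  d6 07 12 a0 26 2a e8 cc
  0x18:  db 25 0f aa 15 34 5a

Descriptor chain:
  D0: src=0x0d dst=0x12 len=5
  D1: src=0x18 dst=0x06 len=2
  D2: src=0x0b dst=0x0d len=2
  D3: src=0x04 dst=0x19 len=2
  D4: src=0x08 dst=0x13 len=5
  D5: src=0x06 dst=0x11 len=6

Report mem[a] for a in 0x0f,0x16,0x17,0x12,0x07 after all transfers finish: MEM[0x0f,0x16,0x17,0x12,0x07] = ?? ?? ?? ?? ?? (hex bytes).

MEM[0x0f,0x16,0x17,0x12,0x07] = 7b ac 23 25 25

#0 dst[0x12+5] := {0x50,0x19,0x7b,0xd6,0x07}
#1 dst[0x06+2] := {0xdb,0x25}
#2 dst[0x0d+2] := {0xac,0x23}
#3 dst[0x19+2] := {0x09,0xb3}
#4 dst[0x13+5] := {0x26,0xcd,0xca,0xac,0x23}
#5 dst[0x11+6] := {0xdb,0x25,0x26,0xcd,0xca,0xac}
query mem[0x0f]=0x7b, mem[0x16]=0xac, mem[0x17]=0x23, mem[0x12]=0x25, mem[0x07]=0x25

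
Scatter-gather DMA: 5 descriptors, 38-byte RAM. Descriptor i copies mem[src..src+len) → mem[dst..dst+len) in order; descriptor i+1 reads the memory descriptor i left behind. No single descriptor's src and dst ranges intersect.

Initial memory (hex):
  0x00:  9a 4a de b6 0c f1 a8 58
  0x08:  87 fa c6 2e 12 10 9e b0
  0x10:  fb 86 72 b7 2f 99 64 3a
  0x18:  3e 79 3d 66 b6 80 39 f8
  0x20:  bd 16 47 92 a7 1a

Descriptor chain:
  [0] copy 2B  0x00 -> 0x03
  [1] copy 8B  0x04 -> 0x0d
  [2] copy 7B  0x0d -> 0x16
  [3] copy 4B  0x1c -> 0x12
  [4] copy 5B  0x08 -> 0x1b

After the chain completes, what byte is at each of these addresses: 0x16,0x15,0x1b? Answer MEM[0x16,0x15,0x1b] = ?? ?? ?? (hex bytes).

  after D0: wrote 2B at 0x03 = 9a4a
  after D1: wrote 8B at 0x0d = 4af1a85887fac62e
  after D2: wrote 7B at 0x16 = 4af1a85887fac6
  after D3: wrote 4B at 0x12 = c68039f8
  after D4: wrote 5B at 0x1b = 87fac62e12
query mem[0x16]=0x4a, mem[0x15]=0xf8, mem[0x1b]=0x87

MEM[0x16,0x15,0x1b] = 4a f8 87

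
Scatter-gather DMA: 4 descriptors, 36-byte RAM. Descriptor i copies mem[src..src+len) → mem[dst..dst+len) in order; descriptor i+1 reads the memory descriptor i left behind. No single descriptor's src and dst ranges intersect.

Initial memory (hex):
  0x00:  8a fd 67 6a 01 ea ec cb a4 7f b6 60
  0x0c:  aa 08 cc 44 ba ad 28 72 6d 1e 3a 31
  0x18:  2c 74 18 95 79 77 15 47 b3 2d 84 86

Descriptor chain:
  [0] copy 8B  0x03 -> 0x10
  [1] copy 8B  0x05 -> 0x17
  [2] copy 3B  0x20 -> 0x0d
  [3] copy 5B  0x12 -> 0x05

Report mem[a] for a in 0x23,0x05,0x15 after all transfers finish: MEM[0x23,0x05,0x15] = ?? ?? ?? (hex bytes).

MEM[0x23,0x05,0x15] = 86 ea a4

#0 dst[0x10+8] := {0x6a,0x01,0xea,0xec,0xcb,0xa4,0x7f,0xb6}
#1 dst[0x17+8] := {0xea,0xec,0xcb,0xa4,0x7f,0xb6,0x60,0xaa}
#2 dst[0x0d+3] := {0xb3,0x2d,0x84}
#3 dst[0x05+5] := {0xea,0xec,0xcb,0xa4,0x7f}
query mem[0x23]=0x86, mem[0x05]=0xea, mem[0x15]=0xa4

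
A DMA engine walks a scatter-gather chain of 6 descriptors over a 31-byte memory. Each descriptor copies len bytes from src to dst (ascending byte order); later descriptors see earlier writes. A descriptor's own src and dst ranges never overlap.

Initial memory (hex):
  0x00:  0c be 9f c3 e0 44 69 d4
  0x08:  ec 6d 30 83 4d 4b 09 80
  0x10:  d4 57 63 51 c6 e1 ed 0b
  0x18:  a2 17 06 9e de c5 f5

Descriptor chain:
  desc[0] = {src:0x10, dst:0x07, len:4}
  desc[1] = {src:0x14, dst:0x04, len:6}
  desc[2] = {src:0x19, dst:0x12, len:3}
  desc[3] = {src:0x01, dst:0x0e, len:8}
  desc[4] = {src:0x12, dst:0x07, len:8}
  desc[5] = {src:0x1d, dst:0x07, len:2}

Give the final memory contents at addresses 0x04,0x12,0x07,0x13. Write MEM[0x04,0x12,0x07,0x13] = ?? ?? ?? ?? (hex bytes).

D0: mem[0x07..0x0a] <- [d4 57 63 51]
D1: mem[0x04..0x09] <- [c6 e1 ed 0b a2 17]
D2: mem[0x12..0x14] <- [17 06 9e]
D3: mem[0x0e..0x15] <- [be 9f c3 c6 e1 ed 0b a2]
D4: mem[0x07..0x0e] <- [e1 ed 0b a2 ed 0b a2 17]
D5: mem[0x07..0x08] <- [c5 f5]
query mem[0x04]=0xc6, mem[0x12]=0xe1, mem[0x07]=0xc5, mem[0x13]=0xed

MEM[0x04,0x12,0x07,0x13] = c6 e1 c5 ed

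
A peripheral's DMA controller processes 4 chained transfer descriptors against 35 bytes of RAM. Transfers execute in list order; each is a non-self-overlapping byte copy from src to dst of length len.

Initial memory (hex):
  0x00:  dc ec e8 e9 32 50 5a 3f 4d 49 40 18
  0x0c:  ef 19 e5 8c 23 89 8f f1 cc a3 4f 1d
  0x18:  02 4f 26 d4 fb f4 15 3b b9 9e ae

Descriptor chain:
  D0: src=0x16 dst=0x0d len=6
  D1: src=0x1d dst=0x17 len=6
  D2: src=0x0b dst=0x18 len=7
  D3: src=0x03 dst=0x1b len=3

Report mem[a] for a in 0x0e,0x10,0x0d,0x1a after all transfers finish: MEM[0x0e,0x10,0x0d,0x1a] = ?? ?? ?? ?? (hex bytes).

MEM[0x0e,0x10,0x0d,0x1a] = 1d 4f 4f 4f

D0: mem[0x0d..0x12] <- [4f 1d 02 4f 26 d4]
D1: mem[0x17..0x1c] <- [f4 15 3b b9 9e ae]
D2: mem[0x18..0x1e] <- [18 ef 4f 1d 02 4f 26]
D3: mem[0x1b..0x1d] <- [e9 32 50]
query mem[0x0e]=0x1d, mem[0x10]=0x4f, mem[0x0d]=0x4f, mem[0x1a]=0x4f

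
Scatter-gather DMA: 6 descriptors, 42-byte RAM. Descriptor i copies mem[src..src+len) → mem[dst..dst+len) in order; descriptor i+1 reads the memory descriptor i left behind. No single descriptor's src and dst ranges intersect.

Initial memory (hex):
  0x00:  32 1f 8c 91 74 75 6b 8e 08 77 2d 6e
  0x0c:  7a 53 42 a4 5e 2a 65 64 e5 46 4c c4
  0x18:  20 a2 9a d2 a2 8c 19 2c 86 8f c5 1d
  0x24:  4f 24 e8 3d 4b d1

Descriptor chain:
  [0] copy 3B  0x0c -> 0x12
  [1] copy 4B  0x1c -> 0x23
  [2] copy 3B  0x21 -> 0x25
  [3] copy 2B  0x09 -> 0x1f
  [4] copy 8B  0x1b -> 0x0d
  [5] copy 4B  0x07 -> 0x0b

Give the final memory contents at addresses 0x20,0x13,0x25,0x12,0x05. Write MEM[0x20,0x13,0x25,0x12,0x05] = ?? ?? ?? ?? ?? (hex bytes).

MEM[0x20,0x13,0x25,0x12,0x05] = 2d 8f 8f 2d 75

[0] 0x0c->0x12 len=3 : 7a 53 42
[1] 0x1c->0x23 len=4 : a2 8c 19 2c
[2] 0x21->0x25 len=3 : 8f c5 a2
[3] 0x09->0x1f len=2 : 77 2d
[4] 0x1b->0x0d len=8 : d2 a2 8c 19 77 2d 8f c5
[5] 0x07->0x0b len=4 : 8e 08 77 2d
query mem[0x20]=0x2d, mem[0x13]=0x8f, mem[0x25]=0x8f, mem[0x12]=0x2d, mem[0x05]=0x75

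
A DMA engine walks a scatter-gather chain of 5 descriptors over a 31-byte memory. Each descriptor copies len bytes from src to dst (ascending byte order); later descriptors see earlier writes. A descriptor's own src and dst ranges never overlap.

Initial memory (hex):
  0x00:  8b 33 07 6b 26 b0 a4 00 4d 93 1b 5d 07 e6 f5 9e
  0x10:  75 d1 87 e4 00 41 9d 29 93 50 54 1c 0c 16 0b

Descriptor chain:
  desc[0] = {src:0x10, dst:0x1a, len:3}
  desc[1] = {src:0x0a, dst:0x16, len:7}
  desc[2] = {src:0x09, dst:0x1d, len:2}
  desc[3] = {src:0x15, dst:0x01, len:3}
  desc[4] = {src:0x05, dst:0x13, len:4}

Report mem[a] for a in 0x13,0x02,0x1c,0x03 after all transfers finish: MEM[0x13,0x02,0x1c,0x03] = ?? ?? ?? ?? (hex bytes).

  after D0: wrote 3B at 0x1a = 75d187
  after D1: wrote 7B at 0x16 = 1b5d07e6f59e75
  after D2: wrote 2B at 0x1d = 931b
  after D3: wrote 3B at 0x01 = 411b5d
  after D4: wrote 4B at 0x13 = b0a4004d
query mem[0x13]=0xb0, mem[0x02]=0x1b, mem[0x1c]=0x75, mem[0x03]=0x5d

MEM[0x13,0x02,0x1c,0x03] = b0 1b 75 5d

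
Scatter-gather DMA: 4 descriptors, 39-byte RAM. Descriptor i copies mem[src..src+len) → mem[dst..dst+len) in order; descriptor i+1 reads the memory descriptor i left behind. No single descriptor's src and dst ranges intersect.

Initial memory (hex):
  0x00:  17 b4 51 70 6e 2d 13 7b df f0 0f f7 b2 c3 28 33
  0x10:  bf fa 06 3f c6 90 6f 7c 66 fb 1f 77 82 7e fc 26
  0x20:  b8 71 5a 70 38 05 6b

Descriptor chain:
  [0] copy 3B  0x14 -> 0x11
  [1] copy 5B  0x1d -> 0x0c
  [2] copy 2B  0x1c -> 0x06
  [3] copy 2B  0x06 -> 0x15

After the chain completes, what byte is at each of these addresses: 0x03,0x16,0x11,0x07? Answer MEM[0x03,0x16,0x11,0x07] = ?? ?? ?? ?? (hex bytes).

MEM[0x03,0x16,0x11,0x07] = 70 7e c6 7e

  after D0: wrote 3B at 0x11 = c6906f
  after D1: wrote 5B at 0x0c = 7efc26b871
  after D2: wrote 2B at 0x06 = 827e
  after D3: wrote 2B at 0x15 = 827e
query mem[0x03]=0x70, mem[0x16]=0x7e, mem[0x11]=0xc6, mem[0x07]=0x7e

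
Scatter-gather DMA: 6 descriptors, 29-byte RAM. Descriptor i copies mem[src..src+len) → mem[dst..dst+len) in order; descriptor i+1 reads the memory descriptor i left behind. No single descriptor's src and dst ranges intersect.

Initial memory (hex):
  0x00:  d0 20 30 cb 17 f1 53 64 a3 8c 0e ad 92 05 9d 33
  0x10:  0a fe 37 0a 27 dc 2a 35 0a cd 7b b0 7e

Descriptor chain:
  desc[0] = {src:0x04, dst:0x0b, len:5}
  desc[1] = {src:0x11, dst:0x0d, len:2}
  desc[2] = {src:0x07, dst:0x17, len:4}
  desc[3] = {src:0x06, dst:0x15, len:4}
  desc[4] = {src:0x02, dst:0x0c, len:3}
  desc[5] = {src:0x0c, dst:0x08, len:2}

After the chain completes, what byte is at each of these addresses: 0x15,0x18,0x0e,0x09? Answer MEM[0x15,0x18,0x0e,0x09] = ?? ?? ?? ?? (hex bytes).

D0: mem[0x0b..0x0f] <- [17 f1 53 64 a3]
D1: mem[0x0d..0x0e] <- [fe 37]
D2: mem[0x17..0x1a] <- [64 a3 8c 0e]
D3: mem[0x15..0x18] <- [53 64 a3 8c]
D4: mem[0x0c..0x0e] <- [30 cb 17]
D5: mem[0x08..0x09] <- [30 cb]
query mem[0x15]=0x53, mem[0x18]=0x8c, mem[0x0e]=0x17, mem[0x09]=0xcb

MEM[0x15,0x18,0x0e,0x09] = 53 8c 17 cb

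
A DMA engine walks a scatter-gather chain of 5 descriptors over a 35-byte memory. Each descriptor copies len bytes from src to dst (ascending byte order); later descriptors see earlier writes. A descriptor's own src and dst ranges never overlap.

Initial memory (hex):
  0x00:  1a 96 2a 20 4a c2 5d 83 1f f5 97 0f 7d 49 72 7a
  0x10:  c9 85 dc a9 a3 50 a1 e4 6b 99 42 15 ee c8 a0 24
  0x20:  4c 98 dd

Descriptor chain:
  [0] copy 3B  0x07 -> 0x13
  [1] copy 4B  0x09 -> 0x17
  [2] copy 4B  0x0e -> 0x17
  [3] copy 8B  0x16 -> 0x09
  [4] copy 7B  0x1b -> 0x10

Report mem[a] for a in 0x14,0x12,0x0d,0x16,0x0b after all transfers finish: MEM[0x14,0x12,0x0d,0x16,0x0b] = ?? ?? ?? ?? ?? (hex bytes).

MEM[0x14,0x12,0x0d,0x16,0x0b] = 24 c8 85 98 7a

  after D0: wrote 3B at 0x13 = 831ff5
  after D1: wrote 4B at 0x17 = f5970f7d
  after D2: wrote 4B at 0x17 = 727ac985
  after D3: wrote 8B at 0x09 = a1727ac98515eec8
  after D4: wrote 7B at 0x10 = 15eec8a0244c98
query mem[0x14]=0x24, mem[0x12]=0xc8, mem[0x0d]=0x85, mem[0x16]=0x98, mem[0x0b]=0x7a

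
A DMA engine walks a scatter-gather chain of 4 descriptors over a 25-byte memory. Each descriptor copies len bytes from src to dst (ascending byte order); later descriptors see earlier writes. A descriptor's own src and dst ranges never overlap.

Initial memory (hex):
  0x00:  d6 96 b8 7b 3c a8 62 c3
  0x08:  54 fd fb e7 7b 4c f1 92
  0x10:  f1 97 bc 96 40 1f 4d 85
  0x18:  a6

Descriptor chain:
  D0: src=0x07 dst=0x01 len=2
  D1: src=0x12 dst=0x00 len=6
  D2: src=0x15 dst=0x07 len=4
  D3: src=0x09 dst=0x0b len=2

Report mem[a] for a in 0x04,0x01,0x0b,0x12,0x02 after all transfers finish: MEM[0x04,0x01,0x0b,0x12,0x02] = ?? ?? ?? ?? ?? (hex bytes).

MEM[0x04,0x01,0x0b,0x12,0x02] = 4d 96 85 bc 40

D0: mem[0x01..0x02] <- [c3 54]
D1: mem[0x00..0x05] <- [bc 96 40 1f 4d 85]
D2: mem[0x07..0x0a] <- [1f 4d 85 a6]
D3: mem[0x0b..0x0c] <- [85 a6]
query mem[0x04]=0x4d, mem[0x01]=0x96, mem[0x0b]=0x85, mem[0x12]=0xbc, mem[0x02]=0x40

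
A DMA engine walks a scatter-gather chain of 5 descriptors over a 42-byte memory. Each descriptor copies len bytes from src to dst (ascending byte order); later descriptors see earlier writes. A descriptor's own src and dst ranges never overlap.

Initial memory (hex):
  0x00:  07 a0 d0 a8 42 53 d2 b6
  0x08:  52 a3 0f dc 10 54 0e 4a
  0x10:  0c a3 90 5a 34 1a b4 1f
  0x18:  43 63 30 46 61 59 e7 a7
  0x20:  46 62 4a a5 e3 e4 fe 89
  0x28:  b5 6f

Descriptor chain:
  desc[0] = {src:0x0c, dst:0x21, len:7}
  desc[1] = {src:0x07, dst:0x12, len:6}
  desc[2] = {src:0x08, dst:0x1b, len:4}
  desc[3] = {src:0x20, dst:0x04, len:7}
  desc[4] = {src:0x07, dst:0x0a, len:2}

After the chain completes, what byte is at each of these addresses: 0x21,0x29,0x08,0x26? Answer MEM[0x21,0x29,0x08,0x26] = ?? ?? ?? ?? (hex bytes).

  after D0: wrote 7B at 0x21 = 10540e4a0ca390
  after D1: wrote 6B at 0x12 = b652a30fdc10
  after D2: wrote 4B at 0x1b = 52a30fdc
  after D3: wrote 7B at 0x04 = 4610540e4a0ca3
  after D4: wrote 2B at 0x0a = 0e4a
query mem[0x21]=0x10, mem[0x29]=0x6f, mem[0x08]=0x4a, mem[0x26]=0xa3

MEM[0x21,0x29,0x08,0x26] = 10 6f 4a a3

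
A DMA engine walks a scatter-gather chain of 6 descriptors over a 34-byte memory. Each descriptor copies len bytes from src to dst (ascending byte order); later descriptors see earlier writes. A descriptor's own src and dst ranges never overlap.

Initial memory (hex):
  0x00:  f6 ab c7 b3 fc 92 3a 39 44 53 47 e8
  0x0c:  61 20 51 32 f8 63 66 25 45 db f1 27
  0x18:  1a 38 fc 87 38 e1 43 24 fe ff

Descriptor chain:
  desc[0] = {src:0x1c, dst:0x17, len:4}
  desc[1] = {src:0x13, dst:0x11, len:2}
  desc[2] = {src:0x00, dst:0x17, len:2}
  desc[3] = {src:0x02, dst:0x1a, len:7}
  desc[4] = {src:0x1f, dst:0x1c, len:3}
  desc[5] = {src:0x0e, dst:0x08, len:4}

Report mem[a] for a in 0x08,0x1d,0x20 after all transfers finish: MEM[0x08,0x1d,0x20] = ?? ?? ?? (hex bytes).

MEM[0x08,0x1d,0x20] = 51 44 44

D0: mem[0x17..0x1a] <- [38 e1 43 24]
D1: mem[0x11..0x12] <- [25 45]
D2: mem[0x17..0x18] <- [f6 ab]
D3: mem[0x1a..0x20] <- [c7 b3 fc 92 3a 39 44]
D4: mem[0x1c..0x1e] <- [39 44 ff]
D5: mem[0x08..0x0b] <- [51 32 f8 25]
query mem[0x08]=0x51, mem[0x1d]=0x44, mem[0x20]=0x44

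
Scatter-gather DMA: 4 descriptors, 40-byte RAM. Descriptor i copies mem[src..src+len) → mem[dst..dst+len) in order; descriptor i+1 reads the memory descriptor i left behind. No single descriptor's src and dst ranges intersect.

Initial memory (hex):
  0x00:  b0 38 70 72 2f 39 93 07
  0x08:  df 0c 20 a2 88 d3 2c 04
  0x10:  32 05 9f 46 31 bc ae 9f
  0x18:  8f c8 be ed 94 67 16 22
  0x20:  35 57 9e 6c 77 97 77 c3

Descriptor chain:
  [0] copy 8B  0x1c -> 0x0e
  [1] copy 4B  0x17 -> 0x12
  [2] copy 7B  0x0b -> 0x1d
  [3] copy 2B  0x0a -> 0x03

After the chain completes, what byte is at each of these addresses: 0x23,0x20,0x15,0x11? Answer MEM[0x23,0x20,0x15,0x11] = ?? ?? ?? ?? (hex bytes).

  after D0: wrote 8B at 0x0e = 9467162235579e6c
  after D1: wrote 4B at 0x12 = 9f8fc8be
  after D2: wrote 7B at 0x1d = a288d394671622
  after D3: wrote 2B at 0x03 = 20a2
query mem[0x23]=0x22, mem[0x20]=0x94, mem[0x15]=0xbe, mem[0x11]=0x22

MEM[0x23,0x20,0x15,0x11] = 22 94 be 22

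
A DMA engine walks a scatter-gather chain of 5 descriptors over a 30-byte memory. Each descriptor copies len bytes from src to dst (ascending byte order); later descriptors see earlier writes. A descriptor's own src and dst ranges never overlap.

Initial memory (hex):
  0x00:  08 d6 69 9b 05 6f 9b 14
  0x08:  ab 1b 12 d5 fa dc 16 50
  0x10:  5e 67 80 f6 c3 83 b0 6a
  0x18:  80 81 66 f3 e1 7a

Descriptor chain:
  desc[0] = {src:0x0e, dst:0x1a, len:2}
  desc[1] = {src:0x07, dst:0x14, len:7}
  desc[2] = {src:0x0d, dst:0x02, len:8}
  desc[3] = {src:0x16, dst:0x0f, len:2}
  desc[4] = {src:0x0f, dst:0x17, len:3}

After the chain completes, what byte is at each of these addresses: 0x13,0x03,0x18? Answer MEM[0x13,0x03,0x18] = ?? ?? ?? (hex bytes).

D0: mem[0x1a..0x1b] <- [16 50]
D1: mem[0x14..0x1a] <- [14 ab 1b 12 d5 fa dc]
D2: mem[0x02..0x09] <- [dc 16 50 5e 67 80 f6 14]
D3: mem[0x0f..0x10] <- [1b 12]
D4: mem[0x17..0x19] <- [1b 12 67]
query mem[0x13]=0xf6, mem[0x03]=0x16, mem[0x18]=0x12

MEM[0x13,0x03,0x18] = f6 16 12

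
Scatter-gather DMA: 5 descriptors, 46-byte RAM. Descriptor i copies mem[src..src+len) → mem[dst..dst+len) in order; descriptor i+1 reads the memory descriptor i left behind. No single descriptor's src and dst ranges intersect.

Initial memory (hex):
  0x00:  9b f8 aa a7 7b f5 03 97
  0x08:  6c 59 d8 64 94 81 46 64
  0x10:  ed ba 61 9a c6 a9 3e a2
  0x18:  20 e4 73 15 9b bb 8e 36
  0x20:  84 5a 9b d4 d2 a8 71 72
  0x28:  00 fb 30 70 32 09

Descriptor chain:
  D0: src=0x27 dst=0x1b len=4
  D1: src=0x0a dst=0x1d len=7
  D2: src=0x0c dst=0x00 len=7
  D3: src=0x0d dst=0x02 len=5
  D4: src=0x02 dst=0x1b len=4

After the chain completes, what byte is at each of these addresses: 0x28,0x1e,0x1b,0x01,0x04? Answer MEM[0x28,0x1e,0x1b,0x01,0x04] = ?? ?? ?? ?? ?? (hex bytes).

MEM[0x28,0x1e,0x1b,0x01,0x04] = 00 ed 81 81 64

[0] 0x27->0x1b len=4 : 72 00 fb 30
[1] 0x0a->0x1d len=7 : d8 64 94 81 46 64 ed
[2] 0x0c->0x00 len=7 : 94 81 46 64 ed ba 61
[3] 0x0d->0x02 len=5 : 81 46 64 ed ba
[4] 0x02->0x1b len=4 : 81 46 64 ed
query mem[0x28]=0x00, mem[0x1e]=0xed, mem[0x1b]=0x81, mem[0x01]=0x81, mem[0x04]=0x64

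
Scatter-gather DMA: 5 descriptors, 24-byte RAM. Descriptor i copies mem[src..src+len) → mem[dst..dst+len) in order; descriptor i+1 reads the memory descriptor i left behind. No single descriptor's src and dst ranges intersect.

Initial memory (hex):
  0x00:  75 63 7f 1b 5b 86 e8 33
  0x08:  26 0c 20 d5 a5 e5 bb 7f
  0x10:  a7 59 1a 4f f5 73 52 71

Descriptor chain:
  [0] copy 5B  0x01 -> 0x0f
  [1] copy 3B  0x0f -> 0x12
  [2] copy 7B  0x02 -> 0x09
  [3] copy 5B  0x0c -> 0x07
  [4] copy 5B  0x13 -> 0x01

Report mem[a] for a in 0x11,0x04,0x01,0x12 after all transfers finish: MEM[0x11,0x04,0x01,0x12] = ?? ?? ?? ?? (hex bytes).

D0: mem[0x0f..0x13] <- [63 7f 1b 5b 86]
D1: mem[0x12..0x14] <- [63 7f 1b]
D2: mem[0x09..0x0f] <- [7f 1b 5b 86 e8 33 26]
D3: mem[0x07..0x0b] <- [86 e8 33 26 7f]
D4: mem[0x01..0x05] <- [7f 1b 73 52 71]
query mem[0x11]=0x1b, mem[0x04]=0x52, mem[0x01]=0x7f, mem[0x12]=0x63

MEM[0x11,0x04,0x01,0x12] = 1b 52 7f 63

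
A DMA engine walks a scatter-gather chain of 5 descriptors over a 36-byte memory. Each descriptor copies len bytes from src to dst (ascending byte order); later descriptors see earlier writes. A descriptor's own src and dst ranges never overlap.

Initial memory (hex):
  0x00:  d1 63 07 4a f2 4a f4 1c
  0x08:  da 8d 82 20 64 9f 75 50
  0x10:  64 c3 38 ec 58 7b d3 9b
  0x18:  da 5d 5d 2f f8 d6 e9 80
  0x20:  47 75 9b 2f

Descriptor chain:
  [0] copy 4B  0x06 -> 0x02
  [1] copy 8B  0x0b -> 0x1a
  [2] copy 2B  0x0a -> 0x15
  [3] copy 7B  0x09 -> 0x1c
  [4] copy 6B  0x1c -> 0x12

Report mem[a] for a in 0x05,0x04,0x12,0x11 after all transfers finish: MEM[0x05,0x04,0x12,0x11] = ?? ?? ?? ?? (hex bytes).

[0] 0x06->0x02 len=4 : f4 1c da 8d
[1] 0x0b->0x1a len=8 : 20 64 9f 75 50 64 c3 38
[2] 0x0a->0x15 len=2 : 82 20
[3] 0x09->0x1c len=7 : 8d 82 20 64 9f 75 50
[4] 0x1c->0x12 len=6 : 8d 82 20 64 9f 75
query mem[0x05]=0x8d, mem[0x04]=0xda, mem[0x12]=0x8d, mem[0x11]=0xc3

MEM[0x05,0x04,0x12,0x11] = 8d da 8d c3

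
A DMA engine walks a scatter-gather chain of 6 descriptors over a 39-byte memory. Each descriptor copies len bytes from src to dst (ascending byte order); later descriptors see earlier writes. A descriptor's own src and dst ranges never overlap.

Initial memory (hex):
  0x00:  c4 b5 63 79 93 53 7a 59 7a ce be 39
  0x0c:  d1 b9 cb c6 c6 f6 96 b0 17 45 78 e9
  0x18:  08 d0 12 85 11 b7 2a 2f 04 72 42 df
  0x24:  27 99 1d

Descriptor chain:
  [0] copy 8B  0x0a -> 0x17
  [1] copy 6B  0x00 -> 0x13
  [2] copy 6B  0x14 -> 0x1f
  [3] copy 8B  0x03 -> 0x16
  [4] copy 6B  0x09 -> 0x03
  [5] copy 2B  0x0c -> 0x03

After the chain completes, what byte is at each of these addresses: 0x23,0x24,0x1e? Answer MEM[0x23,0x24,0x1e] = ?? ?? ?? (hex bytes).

MEM[0x23,0x24,0x1e] = 53 d1 f6

#0 dst[0x17+8] := {0xbe,0x39,0xd1,0xb9,0xcb,0xc6,0xc6,0xf6}
#1 dst[0x13+6] := {0xc4,0xb5,0x63,0x79,0x93,0x53}
#2 dst[0x1f+6] := {0xb5,0x63,0x79,0x93,0x53,0xd1}
#3 dst[0x16+8] := {0x79,0x93,0x53,0x7a,0x59,0x7a,0xce,0xbe}
#4 dst[0x03+6] := {0xce,0xbe,0x39,0xd1,0xb9,0xcb}
#5 dst[0x03+2] := {0xd1,0xb9}
query mem[0x23]=0x53, mem[0x24]=0xd1, mem[0x1e]=0xf6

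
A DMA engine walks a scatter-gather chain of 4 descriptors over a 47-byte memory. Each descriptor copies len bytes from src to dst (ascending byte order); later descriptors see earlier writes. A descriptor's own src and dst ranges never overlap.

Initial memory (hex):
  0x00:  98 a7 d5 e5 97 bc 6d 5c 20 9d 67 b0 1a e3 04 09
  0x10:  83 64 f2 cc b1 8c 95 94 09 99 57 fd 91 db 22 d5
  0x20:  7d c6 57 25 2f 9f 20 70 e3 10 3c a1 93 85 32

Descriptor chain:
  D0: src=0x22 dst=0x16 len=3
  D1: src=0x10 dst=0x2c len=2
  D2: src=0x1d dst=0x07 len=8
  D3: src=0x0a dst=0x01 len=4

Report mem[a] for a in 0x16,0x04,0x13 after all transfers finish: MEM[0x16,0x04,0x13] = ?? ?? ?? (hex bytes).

MEM[0x16,0x04,0x13] = 57 25 cc

[0] 0x22->0x16 len=3 : 57 25 2f
[1] 0x10->0x2c len=2 : 83 64
[2] 0x1d->0x07 len=8 : db 22 d5 7d c6 57 25 2f
[3] 0x0a->0x01 len=4 : 7d c6 57 25
query mem[0x16]=0x57, mem[0x04]=0x25, mem[0x13]=0xcc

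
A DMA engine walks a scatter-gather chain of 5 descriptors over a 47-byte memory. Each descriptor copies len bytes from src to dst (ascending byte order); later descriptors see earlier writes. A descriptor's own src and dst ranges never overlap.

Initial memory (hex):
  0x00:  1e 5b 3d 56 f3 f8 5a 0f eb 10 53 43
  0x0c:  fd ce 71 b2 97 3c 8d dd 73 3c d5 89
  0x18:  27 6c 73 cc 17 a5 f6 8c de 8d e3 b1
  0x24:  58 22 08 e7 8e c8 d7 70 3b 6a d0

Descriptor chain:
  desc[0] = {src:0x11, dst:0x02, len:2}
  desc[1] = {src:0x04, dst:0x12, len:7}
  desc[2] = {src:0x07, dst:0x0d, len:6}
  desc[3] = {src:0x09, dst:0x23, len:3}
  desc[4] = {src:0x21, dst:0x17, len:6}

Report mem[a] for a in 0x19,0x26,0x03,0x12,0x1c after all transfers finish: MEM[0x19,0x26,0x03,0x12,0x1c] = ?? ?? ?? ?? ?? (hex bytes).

D0: mem[0x02..0x03] <- [3c 8d]
D1: mem[0x12..0x18] <- [f3 f8 5a 0f eb 10 53]
D2: mem[0x0d..0x12] <- [0f eb 10 53 43 fd]
D3: mem[0x23..0x25] <- [10 53 43]
D4: mem[0x17..0x1c] <- [8d e3 10 53 43 08]
query mem[0x19]=0x10, mem[0x26]=0x08, mem[0x03]=0x8d, mem[0x12]=0xfd, mem[0x1c]=0x08

MEM[0x19,0x26,0x03,0x12,0x1c] = 10 08 8d fd 08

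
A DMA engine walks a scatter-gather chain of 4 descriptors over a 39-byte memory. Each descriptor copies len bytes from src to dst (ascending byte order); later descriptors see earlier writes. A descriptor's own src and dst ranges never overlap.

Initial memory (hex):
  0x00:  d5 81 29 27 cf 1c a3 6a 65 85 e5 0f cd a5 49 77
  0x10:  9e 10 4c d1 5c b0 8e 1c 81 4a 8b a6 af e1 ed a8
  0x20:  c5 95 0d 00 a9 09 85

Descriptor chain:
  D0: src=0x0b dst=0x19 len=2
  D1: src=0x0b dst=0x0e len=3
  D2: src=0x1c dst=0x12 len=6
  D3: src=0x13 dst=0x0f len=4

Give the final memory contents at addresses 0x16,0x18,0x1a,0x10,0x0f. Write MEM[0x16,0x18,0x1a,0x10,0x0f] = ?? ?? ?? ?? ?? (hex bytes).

MEM[0x16,0x18,0x1a,0x10,0x0f] = c5 81 cd ed e1

  after D0: wrote 2B at 0x19 = 0fcd
  after D1: wrote 3B at 0x0e = 0fcda5
  after D2: wrote 6B at 0x12 = afe1eda8c595
  after D3: wrote 4B at 0x0f = e1eda8c5
query mem[0x16]=0xc5, mem[0x18]=0x81, mem[0x1a]=0xcd, mem[0x10]=0xed, mem[0x0f]=0xe1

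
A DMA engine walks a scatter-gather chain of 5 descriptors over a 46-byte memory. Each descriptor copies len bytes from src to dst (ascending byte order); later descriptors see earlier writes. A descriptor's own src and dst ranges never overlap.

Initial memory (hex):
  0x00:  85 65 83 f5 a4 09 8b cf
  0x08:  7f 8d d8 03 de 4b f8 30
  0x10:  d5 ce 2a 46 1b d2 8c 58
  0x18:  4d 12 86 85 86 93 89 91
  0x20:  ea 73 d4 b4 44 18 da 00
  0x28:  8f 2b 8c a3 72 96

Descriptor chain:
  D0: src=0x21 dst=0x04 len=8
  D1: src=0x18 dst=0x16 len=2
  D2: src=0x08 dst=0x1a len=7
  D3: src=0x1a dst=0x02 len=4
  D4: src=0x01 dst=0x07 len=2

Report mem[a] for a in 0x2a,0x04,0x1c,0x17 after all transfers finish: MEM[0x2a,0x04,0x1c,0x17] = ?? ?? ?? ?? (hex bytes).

[0] 0x21->0x04 len=8 : 73 d4 b4 44 18 da 00 8f
[1] 0x18->0x16 len=2 : 4d 12
[2] 0x08->0x1a len=7 : 18 da 00 8f de 4b f8
[3] 0x1a->0x02 len=4 : 18 da 00 8f
[4] 0x01->0x07 len=2 : 65 18
query mem[0x2a]=0x8c, mem[0x04]=0x00, mem[0x1c]=0x00, mem[0x17]=0x12

MEM[0x2a,0x04,0x1c,0x17] = 8c 00 00 12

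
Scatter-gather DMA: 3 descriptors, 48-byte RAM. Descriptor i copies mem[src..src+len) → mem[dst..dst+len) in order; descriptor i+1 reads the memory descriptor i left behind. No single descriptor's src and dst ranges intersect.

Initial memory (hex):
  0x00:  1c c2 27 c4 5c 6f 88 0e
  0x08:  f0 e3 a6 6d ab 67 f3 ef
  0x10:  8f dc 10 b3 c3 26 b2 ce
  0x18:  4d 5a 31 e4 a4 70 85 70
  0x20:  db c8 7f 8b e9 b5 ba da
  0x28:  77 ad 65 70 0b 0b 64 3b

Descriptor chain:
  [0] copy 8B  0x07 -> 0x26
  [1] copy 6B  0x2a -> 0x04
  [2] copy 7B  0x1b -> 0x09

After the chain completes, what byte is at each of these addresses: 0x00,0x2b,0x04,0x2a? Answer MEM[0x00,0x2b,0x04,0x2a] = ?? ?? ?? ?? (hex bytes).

D0: mem[0x26..0x2d] <- [0e f0 e3 a6 6d ab 67 f3]
D1: mem[0x04..0x09] <- [6d ab 67 f3 64 3b]
D2: mem[0x09..0x0f] <- [e4 a4 70 85 70 db c8]
query mem[0x00]=0x1c, mem[0x2b]=0xab, mem[0x04]=0x6d, mem[0x2a]=0x6d

MEM[0x00,0x2b,0x04,0x2a] = 1c ab 6d 6d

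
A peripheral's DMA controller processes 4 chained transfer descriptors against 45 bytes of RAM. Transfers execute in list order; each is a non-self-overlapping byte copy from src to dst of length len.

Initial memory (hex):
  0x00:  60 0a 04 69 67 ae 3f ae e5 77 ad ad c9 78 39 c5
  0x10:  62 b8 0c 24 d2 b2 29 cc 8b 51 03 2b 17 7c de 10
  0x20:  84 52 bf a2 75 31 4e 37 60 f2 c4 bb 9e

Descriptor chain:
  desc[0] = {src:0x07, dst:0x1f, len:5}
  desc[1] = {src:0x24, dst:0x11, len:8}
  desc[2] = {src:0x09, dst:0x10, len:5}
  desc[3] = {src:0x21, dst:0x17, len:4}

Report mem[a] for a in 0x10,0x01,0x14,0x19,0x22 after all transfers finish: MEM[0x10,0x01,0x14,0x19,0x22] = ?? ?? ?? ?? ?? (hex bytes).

#0 dst[0x1f+5] := {0xae,0xe5,0x77,0xad,0xad}
#1 dst[0x11+8] := {0x75,0x31,0x4e,0x37,0x60,0xf2,0xc4,0xbb}
#2 dst[0x10+5] := {0x77,0xad,0xad,0xc9,0x78}
#3 dst[0x17+4] := {0x77,0xad,0xad,0x75}
query mem[0x10]=0x77, mem[0x01]=0x0a, mem[0x14]=0x78, mem[0x19]=0xad, mem[0x22]=0xad

MEM[0x10,0x01,0x14,0x19,0x22] = 77 0a 78 ad ad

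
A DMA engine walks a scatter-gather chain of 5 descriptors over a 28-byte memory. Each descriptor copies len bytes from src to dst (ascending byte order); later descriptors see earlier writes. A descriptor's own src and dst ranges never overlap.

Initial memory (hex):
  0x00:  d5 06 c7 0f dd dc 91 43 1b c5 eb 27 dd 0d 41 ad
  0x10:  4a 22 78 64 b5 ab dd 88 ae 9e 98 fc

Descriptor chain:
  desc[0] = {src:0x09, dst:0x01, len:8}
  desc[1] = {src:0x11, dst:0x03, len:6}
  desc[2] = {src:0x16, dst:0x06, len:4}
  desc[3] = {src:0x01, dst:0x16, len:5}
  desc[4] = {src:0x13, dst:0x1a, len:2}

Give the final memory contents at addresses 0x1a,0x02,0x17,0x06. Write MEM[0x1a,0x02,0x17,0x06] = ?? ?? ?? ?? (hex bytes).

#0 dst[0x01+8] := {0xc5,0xeb,0x27,0xdd,0x0d,0x41,0xad,0x4a}
#1 dst[0x03+6] := {0x22,0x78,0x64,0xb5,0xab,0xdd}
#2 dst[0x06+4] := {0xdd,0x88,0xae,0x9e}
#3 dst[0x16+5] := {0xc5,0xeb,0x22,0x78,0x64}
#4 dst[0x1a+2] := {0x64,0xb5}
query mem[0x1a]=0x64, mem[0x02]=0xeb, mem[0x17]=0xeb, mem[0x06]=0xdd

MEM[0x1a,0x02,0x17,0x06] = 64 eb eb dd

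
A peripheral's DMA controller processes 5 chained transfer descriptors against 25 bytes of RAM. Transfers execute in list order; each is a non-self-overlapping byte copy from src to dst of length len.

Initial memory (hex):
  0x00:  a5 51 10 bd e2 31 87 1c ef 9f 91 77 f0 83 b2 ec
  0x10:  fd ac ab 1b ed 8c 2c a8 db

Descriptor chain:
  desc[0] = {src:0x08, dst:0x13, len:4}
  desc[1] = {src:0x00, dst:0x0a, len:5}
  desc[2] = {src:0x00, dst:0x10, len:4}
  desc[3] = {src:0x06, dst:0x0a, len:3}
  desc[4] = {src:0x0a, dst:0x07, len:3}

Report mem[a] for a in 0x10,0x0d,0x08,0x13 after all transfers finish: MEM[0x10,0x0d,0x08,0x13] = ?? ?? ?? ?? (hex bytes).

  after D0: wrote 4B at 0x13 = ef9f9177
  after D1: wrote 5B at 0x0a = a55110bde2
  after D2: wrote 4B at 0x10 = a55110bd
  after D3: wrote 3B at 0x0a = 871cef
  after D4: wrote 3B at 0x07 = 871cef
query mem[0x10]=0xa5, mem[0x0d]=0xbd, mem[0x08]=0x1c, mem[0x13]=0xbd

MEM[0x10,0x0d,0x08,0x13] = a5 bd 1c bd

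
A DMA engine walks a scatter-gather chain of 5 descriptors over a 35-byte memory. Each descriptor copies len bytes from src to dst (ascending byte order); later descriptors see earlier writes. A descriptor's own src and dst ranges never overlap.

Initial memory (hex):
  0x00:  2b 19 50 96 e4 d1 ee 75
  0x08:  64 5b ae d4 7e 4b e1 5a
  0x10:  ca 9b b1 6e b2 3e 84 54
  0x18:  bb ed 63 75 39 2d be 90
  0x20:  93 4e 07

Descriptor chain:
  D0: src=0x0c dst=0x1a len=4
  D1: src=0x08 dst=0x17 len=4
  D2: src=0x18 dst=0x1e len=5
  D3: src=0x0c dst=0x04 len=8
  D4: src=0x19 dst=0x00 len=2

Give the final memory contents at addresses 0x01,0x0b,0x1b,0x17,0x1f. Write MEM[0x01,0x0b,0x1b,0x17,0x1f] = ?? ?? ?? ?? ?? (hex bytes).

MEM[0x01,0x0b,0x1b,0x17,0x1f] = d4 6e 4b 64 ae

#0 dst[0x1a+4] := {0x7e,0x4b,0xe1,0x5a}
#1 dst[0x17+4] := {0x64,0x5b,0xae,0xd4}
#2 dst[0x1e+5] := {0x5b,0xae,0xd4,0x4b,0xe1}
#3 dst[0x04+8] := {0x7e,0x4b,0xe1,0x5a,0xca,0x9b,0xb1,0x6e}
#4 dst[0x00+2] := {0xae,0xd4}
query mem[0x01]=0xd4, mem[0x0b]=0x6e, mem[0x1b]=0x4b, mem[0x17]=0x64, mem[0x1f]=0xae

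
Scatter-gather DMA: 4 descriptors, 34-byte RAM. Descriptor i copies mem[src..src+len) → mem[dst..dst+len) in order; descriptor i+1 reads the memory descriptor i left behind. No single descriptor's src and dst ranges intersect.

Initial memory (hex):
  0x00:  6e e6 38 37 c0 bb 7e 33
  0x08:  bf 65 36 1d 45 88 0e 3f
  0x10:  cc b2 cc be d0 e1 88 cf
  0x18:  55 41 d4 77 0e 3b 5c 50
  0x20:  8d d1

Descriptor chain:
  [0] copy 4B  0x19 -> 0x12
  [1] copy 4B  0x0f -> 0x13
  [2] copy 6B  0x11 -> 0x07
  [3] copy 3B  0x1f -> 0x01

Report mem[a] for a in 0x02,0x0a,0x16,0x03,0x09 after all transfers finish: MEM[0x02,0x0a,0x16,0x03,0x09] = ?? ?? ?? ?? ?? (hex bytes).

[0] 0x19->0x12 len=4 : 41 d4 77 0e
[1] 0x0f->0x13 len=4 : 3f cc b2 41
[2] 0x11->0x07 len=6 : b2 41 3f cc b2 41
[3] 0x1f->0x01 len=3 : 50 8d d1
query mem[0x02]=0x8d, mem[0x0a]=0xcc, mem[0x16]=0x41, mem[0x03]=0xd1, mem[0x09]=0x3f

MEM[0x02,0x0a,0x16,0x03,0x09] = 8d cc 41 d1 3f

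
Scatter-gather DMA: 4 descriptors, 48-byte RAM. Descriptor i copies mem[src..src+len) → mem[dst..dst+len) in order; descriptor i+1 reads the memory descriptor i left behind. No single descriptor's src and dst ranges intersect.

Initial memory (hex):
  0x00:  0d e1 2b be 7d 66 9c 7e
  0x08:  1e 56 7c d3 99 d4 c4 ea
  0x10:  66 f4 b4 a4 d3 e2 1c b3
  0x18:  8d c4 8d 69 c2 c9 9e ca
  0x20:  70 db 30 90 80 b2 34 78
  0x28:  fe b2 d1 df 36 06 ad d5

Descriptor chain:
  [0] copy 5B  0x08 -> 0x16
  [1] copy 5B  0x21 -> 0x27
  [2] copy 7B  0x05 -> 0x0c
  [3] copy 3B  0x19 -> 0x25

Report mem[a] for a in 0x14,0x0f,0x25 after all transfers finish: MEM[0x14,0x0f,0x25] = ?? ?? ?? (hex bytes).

MEM[0x14,0x0f,0x25] = d3 1e d3

#0 dst[0x16+5] := {0x1e,0x56,0x7c,0xd3,0x99}
#1 dst[0x27+5] := {0xdb,0x30,0x90,0x80,0xb2}
#2 dst[0x0c+7] := {0x66,0x9c,0x7e,0x1e,0x56,0x7c,0xd3}
#3 dst[0x25+3] := {0xd3,0x99,0x69}
query mem[0x14]=0xd3, mem[0x0f]=0x1e, mem[0x25]=0xd3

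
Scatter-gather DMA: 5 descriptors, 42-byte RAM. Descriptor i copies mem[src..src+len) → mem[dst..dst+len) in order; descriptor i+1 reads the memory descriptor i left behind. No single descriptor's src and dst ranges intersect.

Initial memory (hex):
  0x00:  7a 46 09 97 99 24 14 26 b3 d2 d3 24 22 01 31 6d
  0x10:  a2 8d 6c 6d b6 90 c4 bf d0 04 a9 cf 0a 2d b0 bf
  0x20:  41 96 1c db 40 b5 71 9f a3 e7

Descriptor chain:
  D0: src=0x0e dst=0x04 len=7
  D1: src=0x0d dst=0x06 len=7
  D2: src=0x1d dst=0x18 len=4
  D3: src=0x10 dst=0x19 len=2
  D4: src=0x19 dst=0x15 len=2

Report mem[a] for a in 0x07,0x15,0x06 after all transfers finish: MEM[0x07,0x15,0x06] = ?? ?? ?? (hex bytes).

D0: mem[0x04..0x0a] <- [31 6d a2 8d 6c 6d b6]
D1: mem[0x06..0x0c] <- [01 31 6d a2 8d 6c 6d]
D2: mem[0x18..0x1b] <- [2d b0 bf 41]
D3: mem[0x19..0x1a] <- [a2 8d]
D4: mem[0x15..0x16] <- [a2 8d]
query mem[0x07]=0x31, mem[0x15]=0xa2, mem[0x06]=0x01

MEM[0x07,0x15,0x06] = 31 a2 01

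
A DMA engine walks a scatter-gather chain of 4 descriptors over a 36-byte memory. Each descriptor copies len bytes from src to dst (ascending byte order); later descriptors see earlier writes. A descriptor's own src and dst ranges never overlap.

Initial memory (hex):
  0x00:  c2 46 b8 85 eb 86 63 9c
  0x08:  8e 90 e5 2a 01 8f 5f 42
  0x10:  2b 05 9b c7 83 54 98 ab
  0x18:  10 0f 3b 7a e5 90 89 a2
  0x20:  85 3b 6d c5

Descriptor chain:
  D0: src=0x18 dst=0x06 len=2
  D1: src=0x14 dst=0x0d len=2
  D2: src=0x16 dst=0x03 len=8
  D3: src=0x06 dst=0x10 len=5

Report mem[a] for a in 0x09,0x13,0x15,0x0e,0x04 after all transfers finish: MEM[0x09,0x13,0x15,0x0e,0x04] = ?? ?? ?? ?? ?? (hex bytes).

MEM[0x09,0x13,0x15,0x0e,0x04] = e5 e5 54 54 ab

#0 dst[0x06+2] := {0x10,0x0f}
#1 dst[0x0d+2] := {0x83,0x54}
#2 dst[0x03+8] := {0x98,0xab,0x10,0x0f,0x3b,0x7a,0xe5,0x90}
#3 dst[0x10+5] := {0x0f,0x3b,0x7a,0xe5,0x90}
query mem[0x09]=0xe5, mem[0x13]=0xe5, mem[0x15]=0x54, mem[0x0e]=0x54, mem[0x04]=0xab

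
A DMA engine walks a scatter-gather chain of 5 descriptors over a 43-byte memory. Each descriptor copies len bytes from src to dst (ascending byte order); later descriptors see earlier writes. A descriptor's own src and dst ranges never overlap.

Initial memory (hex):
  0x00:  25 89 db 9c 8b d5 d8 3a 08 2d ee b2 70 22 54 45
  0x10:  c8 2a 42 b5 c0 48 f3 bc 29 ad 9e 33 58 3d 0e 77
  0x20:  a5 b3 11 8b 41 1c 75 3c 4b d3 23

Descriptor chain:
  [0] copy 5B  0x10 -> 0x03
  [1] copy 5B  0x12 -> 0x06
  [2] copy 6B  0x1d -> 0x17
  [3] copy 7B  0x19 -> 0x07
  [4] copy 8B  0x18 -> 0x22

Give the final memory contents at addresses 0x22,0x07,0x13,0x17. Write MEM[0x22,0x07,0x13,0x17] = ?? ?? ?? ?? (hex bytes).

MEM[0x22,0x07,0x13,0x17] = 0e 77 b5 3d

[0] 0x10->0x03 len=5 : c8 2a 42 b5 c0
[1] 0x12->0x06 len=5 : 42 b5 c0 48 f3
[2] 0x1d->0x17 len=6 : 3d 0e 77 a5 b3 11
[3] 0x19->0x07 len=7 : 77 a5 b3 11 3d 0e 77
[4] 0x18->0x22 len=8 : 0e 77 a5 b3 11 3d 0e 77
query mem[0x22]=0x0e, mem[0x07]=0x77, mem[0x13]=0xb5, mem[0x17]=0x3d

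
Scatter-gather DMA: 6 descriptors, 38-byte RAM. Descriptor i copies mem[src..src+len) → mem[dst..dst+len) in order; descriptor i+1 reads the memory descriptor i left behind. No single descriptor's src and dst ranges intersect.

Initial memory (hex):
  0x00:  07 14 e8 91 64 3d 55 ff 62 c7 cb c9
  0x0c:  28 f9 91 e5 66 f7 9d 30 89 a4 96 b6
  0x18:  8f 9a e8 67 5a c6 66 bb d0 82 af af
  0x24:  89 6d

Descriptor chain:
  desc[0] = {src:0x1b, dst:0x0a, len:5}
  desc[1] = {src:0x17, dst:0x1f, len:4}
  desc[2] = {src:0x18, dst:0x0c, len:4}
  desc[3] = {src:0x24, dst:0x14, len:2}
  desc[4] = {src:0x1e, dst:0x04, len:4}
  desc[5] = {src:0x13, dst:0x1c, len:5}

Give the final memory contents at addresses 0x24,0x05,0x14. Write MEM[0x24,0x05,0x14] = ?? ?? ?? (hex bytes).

#0 dst[0x0a+5] := {0x67,0x5a,0xc6,0x66,0xbb}
#1 dst[0x1f+4] := {0xb6,0x8f,0x9a,0xe8}
#2 dst[0x0c+4] := {0x8f,0x9a,0xe8,0x67}
#3 dst[0x14+2] := {0x89,0x6d}
#4 dst[0x04+4] := {0x66,0xb6,0x8f,0x9a}
#5 dst[0x1c+5] := {0x30,0x89,0x6d,0x96,0xb6}
query mem[0x24]=0x89, mem[0x05]=0xb6, mem[0x14]=0x89

MEM[0x24,0x05,0x14] = 89 b6 89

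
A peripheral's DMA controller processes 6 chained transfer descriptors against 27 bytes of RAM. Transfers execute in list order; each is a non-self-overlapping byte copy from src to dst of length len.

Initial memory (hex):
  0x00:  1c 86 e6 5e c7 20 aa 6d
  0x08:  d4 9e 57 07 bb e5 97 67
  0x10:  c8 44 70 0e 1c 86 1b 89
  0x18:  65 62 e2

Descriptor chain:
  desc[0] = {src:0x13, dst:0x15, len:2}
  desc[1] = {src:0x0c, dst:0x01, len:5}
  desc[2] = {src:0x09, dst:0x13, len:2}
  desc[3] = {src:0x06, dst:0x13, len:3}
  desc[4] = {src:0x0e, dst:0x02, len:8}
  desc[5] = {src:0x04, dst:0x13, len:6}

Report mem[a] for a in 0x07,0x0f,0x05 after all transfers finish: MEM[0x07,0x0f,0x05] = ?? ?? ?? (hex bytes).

MEM[0x07,0x0f,0x05] = aa 67 44

#0 dst[0x15+2] := {0x0e,0x1c}
#1 dst[0x01+5] := {0xbb,0xe5,0x97,0x67,0xc8}
#2 dst[0x13+2] := {0x9e,0x57}
#3 dst[0x13+3] := {0xaa,0x6d,0xd4}
#4 dst[0x02+8] := {0x97,0x67,0xc8,0x44,0x70,0xaa,0x6d,0xd4}
#5 dst[0x13+6] := {0xc8,0x44,0x70,0xaa,0x6d,0xd4}
query mem[0x07]=0xaa, mem[0x0f]=0x67, mem[0x05]=0x44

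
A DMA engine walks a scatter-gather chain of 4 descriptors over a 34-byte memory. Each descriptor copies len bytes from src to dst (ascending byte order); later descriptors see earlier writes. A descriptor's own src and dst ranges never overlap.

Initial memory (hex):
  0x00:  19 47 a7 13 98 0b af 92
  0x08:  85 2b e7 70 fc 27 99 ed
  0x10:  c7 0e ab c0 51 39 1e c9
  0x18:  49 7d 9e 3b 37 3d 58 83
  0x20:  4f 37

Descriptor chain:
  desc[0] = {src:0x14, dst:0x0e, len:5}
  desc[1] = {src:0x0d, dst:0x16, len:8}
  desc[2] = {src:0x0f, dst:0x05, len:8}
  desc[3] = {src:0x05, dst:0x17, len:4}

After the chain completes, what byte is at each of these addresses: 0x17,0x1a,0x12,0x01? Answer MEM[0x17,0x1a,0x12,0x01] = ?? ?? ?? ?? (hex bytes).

#0 dst[0x0e+5] := {0x51,0x39,0x1e,0xc9,0x49}
#1 dst[0x16+8] := {0x27,0x51,0x39,0x1e,0xc9,0x49,0xc0,0x51}
#2 dst[0x05+8] := {0x39,0x1e,0xc9,0x49,0xc0,0x51,0x39,0x27}
#3 dst[0x17+4] := {0x39,0x1e,0xc9,0x49}
query mem[0x17]=0x39, mem[0x1a]=0x49, mem[0x12]=0x49, mem[0x01]=0x47

MEM[0x17,0x1a,0x12,0x01] = 39 49 49 47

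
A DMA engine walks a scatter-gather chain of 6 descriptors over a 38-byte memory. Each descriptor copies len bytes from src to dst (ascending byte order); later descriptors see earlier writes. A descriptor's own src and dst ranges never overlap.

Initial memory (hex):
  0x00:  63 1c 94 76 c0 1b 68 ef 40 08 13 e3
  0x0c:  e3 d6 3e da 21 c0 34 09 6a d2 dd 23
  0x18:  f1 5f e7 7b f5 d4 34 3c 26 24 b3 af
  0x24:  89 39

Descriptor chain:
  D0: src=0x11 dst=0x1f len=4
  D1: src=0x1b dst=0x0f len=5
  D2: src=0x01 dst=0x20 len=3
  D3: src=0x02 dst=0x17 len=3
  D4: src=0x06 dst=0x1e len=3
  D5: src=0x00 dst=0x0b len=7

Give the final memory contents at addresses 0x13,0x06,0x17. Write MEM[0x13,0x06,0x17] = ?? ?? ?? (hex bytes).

MEM[0x13,0x06,0x17] = c0 68 94

D0: mem[0x1f..0x22] <- [c0 34 09 6a]
D1: mem[0x0f..0x13] <- [7b f5 d4 34 c0]
D2: mem[0x20..0x22] <- [1c 94 76]
D3: mem[0x17..0x19] <- [94 76 c0]
D4: mem[0x1e..0x20] <- [68 ef 40]
D5: mem[0x0b..0x11] <- [63 1c 94 76 c0 1b 68]
query mem[0x13]=0xc0, mem[0x06]=0x68, mem[0x17]=0x94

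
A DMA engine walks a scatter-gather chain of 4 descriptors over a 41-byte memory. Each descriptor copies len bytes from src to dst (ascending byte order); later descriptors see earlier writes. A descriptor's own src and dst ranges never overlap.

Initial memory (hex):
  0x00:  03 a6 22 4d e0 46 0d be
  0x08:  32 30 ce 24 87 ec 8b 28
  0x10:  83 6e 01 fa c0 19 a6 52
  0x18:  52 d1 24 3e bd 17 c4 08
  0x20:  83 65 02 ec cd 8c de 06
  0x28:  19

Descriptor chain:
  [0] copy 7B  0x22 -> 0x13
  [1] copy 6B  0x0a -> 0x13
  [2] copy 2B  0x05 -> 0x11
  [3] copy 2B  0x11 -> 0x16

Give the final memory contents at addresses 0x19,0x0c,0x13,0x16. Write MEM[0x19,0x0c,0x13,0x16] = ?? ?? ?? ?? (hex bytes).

D0: mem[0x13..0x19] <- [02 ec cd 8c de 06 19]
D1: mem[0x13..0x18] <- [ce 24 87 ec 8b 28]
D2: mem[0x11..0x12] <- [46 0d]
D3: mem[0x16..0x17] <- [46 0d]
query mem[0x19]=0x19, mem[0x0c]=0x87, mem[0x13]=0xce, mem[0x16]=0x46

MEM[0x19,0x0c,0x13,0x16] = 19 87 ce 46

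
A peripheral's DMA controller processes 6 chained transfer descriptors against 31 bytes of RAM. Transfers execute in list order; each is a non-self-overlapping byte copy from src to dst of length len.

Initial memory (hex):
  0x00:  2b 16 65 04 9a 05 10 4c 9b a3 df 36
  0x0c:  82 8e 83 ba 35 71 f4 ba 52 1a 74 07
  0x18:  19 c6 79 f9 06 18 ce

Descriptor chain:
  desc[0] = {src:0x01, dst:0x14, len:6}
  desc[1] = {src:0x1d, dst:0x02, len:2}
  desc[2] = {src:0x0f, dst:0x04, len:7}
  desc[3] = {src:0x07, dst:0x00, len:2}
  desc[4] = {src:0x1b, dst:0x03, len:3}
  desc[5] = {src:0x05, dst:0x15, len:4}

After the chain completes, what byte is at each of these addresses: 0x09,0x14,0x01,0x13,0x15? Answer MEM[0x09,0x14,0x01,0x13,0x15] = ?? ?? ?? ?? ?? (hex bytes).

MEM[0x09,0x14,0x01,0x13,0x15] = 16 16 ba ba 18

[0] 0x01->0x14 len=6 : 16 65 04 9a 05 10
[1] 0x1d->0x02 len=2 : 18 ce
[2] 0x0f->0x04 len=7 : ba 35 71 f4 ba 16 65
[3] 0x07->0x00 len=2 : f4 ba
[4] 0x1b->0x03 len=3 : f9 06 18
[5] 0x05->0x15 len=4 : 18 71 f4 ba
query mem[0x09]=0x16, mem[0x14]=0x16, mem[0x01]=0xba, mem[0x13]=0xba, mem[0x15]=0x18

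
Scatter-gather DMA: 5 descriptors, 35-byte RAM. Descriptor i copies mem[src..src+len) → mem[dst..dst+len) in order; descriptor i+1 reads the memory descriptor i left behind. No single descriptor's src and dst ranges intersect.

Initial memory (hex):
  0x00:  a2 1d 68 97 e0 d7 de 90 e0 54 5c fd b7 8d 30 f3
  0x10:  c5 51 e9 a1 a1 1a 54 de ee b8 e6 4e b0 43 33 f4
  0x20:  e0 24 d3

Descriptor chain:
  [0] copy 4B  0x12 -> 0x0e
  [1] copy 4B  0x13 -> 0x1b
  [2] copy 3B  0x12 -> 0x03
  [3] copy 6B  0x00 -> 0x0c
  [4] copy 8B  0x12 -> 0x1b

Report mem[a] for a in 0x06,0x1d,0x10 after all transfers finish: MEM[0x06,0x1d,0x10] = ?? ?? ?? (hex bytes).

MEM[0x06,0x1d,0x10] = de a1 a1

[0] 0x12->0x0e len=4 : e9 a1 a1 1a
[1] 0x13->0x1b len=4 : a1 a1 1a 54
[2] 0x12->0x03 len=3 : e9 a1 a1
[3] 0x00->0x0c len=6 : a2 1d 68 e9 a1 a1
[4] 0x12->0x1b len=8 : e9 a1 a1 1a 54 de ee b8
query mem[0x06]=0xde, mem[0x1d]=0xa1, mem[0x10]=0xa1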